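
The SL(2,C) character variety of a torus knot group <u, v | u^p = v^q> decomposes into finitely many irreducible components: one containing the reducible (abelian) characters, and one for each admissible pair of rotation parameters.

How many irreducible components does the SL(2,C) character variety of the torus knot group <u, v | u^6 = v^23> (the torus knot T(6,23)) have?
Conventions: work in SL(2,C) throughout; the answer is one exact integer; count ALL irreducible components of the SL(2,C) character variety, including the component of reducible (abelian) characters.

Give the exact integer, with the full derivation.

For T(6,23): irreducibility forces the central element u^6 = v^23 to one of +I, -I.
This locks tr(u) to 2*cos(pi*alpha/6), alpha in 1..5, and tr(v) to 2*cos(pi*beta/23), beta in 1..22, on each component of irreducible characters.
The two central values (-1)^alpha I and (-1)^beta I must be the same matrix, so alpha and beta share a parity.
count pairs: odd alpha (3 choices) x odd beta (11), plus even alpha (2) x even beta (11): 3*11 + 2*11 = 55.
Total: 55 irreducible-character components + 1 reducible (abelian) component = 56.

56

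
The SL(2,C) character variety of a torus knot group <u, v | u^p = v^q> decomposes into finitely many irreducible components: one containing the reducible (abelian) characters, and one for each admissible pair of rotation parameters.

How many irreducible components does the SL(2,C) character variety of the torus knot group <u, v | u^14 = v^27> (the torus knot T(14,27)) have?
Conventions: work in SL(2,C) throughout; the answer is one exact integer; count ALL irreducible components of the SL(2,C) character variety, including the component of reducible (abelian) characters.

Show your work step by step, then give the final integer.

170

In the torus knot group T(14,27), u^14 = v^27 is central, so an irreducible representation sends it to +I or -I (Schur).
This locks tr(u) to 2*cos(pi*alpha/14), alpha in 1..13, and tr(v) to 2*cos(pi*beta/27), beta in 1..26, on each component of irreducible characters.
u^14 = (-1)^alpha I and v^27 = (-1)^beta I must agree, so alpha and beta have equal parity.
Enumerate parity-matched pairs: 7*13 odd-odd plus 6*13 even-even gives 169.
Total: 169 irreducible-character components + 1 reducible (abelian) component = 170.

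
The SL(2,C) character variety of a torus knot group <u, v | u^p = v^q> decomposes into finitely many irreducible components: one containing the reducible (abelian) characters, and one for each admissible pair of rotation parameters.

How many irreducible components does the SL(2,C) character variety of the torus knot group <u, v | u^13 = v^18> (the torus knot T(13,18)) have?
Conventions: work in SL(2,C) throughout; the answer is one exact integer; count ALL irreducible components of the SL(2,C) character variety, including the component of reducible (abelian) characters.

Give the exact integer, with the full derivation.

103

Gamma = < u, v | u^13 = v^18 > (torus knot T(13,18)); the central element u^13 = v^18 acts as +I or -I in any irreducible SL(2,C) representation.
So on each irreducible component the traces are pinned: tr(u) = 2*cos(pi*alpha/13) with 1 <= alpha <= 12, tr(v) = 2*cos(pi*beta/18) with 1 <= beta <= 17.
The two central values (-1)^alpha I and (-1)^beta I must be the same matrix, so alpha and beta share a parity.
Counting: 6 odd alphas x 9 odd betas + 6 even alphas x 8 even betas = 54 + 48 = 102.
That is 102 components of irreducible characters, and with the reducible (abelian) component the total is 103.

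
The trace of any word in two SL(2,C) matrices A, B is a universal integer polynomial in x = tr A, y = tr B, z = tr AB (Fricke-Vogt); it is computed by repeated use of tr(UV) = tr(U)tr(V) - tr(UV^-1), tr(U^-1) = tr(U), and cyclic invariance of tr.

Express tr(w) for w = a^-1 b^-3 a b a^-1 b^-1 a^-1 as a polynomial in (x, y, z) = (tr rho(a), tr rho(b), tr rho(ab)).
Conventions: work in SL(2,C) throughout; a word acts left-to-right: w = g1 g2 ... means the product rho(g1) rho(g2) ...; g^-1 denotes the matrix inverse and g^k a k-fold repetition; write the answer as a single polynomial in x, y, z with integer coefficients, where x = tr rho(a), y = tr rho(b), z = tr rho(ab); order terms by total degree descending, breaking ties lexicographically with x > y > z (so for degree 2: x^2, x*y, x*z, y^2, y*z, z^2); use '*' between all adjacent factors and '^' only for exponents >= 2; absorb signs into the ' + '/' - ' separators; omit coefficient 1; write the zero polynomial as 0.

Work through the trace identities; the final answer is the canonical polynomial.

-x^2*y^3*z^2 + x^3*y^2*z + 2*x*y^4*z + x*y^2*z^3 - x^2*y^3 + x^2*y*z^2 - y^5 - y^3*z^2 - x^3*z - 6*x*y^2*z - x*z^3 + x^2*y + 5*y^3 + 2*y*z^2 + 3*x*z - 5*y

trace(a^-1 b) = trace(b) * trace(a) - trace(b a) = x*y - z
trace(a^-1 b a^-1) = trace(a^-1 b) * trace(a) - trace(a^-1 b a) = x^2*y - x*z - y
so trace(b^2) = trace(b) * trace(b) - trace(1) = y^2 - 2
so trace(b^2 a) = trace(b) * trace(a b) - trace(a) = y*z - x
reduce: trace(b a^-1 b) = trace(b^2) * trace(a) - trace(b^2 a) = x*y^2 - y*z - x
reduce: trace(b a b a) = trace(a b) * trace(a b) - trace(1)   [split at repeated a] = z^2 - 2
trace(b a^-1 b a) = trace(b a b) * trace(a) - trace(b a b a) = x*y*z - x^2 - z^2 + 2
reduce: trace(a^-1 b a^-1 b) = trace(b a^-1 b) * trace(a) - trace(b a^-1 b a) = x^2*y^2 - 2*x*y*z + z^2 - 2
reduce: trace(b a^-1 b^-1 a^-1) = trace(a^-1 b a^-1) * trace(b) - trace(a^-1 b a^-1 b) = x*y*z - y^2 - z^2 + 2
trace(a^-2 b a b) = trace(b a b a^-1) * trace(a) - trace(b a b) = x^2*y*z - x^3 - x*z^2 - y*z + 3*x
reduce: trace(a^-2 b a b a^-1) = trace(a^-2 b a b) * trace(a) - trace(a^-2 b a b a) = x^3*y*z - x^4 - x^2*z^2 - 2*x*y*z + 4*x^2 + z^2 - 2
reduce: trace(b^2 a b) = trace(b) * trace(b a b) - trace(b a) = y^2*z - x*y - z
trace(a b a) = trace(a) * trace(b a) - trace(b) = x*z - y
trace(b^2 a b a) = trace(b) * trace(a b a b) - trace(a b a) = y*z^2 - x*z - y
trace(b a b a^-1 b) = trace(b^2 a b) * trace(a) - trace(b^2 a b a) = x*y^2*z - x^2*y - y*z^2 + y
trace(b a b a b a) = trace(b a b a) * trace(b a) - trace(a b)   [split at repeated b] = z^3 - 3*z
reduce: trace(b a b a^-1 b a) = trace(b a b a b) * trace(a) - trace(b a b a b a) = x*y*z^2 - x^2*z - z^3 - x*y + 3*z
trace(b a b a^-1 b a^-1) = trace(b a b a^-1 b) * trace(a) - trace(b a b a^-1 b a) = x^2*y^2*z - x^3*y - 2*x*y*z^2 + x^2*z + z^3 + 2*x*y - 3*z
trace(a^-2 b a b a^-1 b) = trace(b a b a^-1 b a^-1) * trace(a) - trace(b a b a^-1 b) = x^3*y^2*z - x^4*y - 2*x^2*y*z^2 + x^3*z - x*y^2*z + x*z^3 + 3*x^2*y + y*z^2 - 3*x*z - y
trace(a b a^-1 b^-1 a^-2 b) = trace(a^-2 b a b a^-1) * trace(b) - trace(a^-2 b a b a^-1 b) = x^2*y*z^2 - x^3*z - x*y^2*z - x*z^3 + x^2*y + 3*x*z - y
trace(b^-1 a b a^-1 b^-1 a^-2) = trace(a b a^-1 b^-1 a^-2) * trace(b) - trace(a b a^-1 b^-1 a^-2 b) = -x^2*y*z^2 + x^3*z + 2*x*y^2*z + x*z^3 - x^2*y - y^3 - y*z^2 - 3*x*z + 3*y
trace(b^-1 a b a^-1 b^-1 a^-2 b^-1) = trace(b^-1 a b a^-1 b^-1 a^-2) * trace(b) - trace(b^-1 a b a^-1 b^-1 a^-2 b) = -x^2*y^2*z^2 + x^3*y*z + 2*x*y^3*z + x*y*z^3 - x^2*y^2 - y^4 - y^2*z^2 - 4*x*y*z + 4*y^2 + z^2 - 2
so trace(a^-1 b^-3 a b a^-1 b^-1 a^-1) = trace(b^-1 a b a^-1 b^-1 a^-2 b^-1) * trace(b) - trace(b^-1 a b a^-1 b^-1 a^-2) = -x^2*y^3*z^2 + x^3*y^2*z + 2*x*y^4*z + x*y^2*z^3 - x^2*y^3 + x^2*y*z^2 - y^5 - y^3*z^2 - x^3*z - 6*x*y^2*z - x*z^3 + x^2*y + 5*y^3 + 2*y*z^2 + 3*x*z - 5*y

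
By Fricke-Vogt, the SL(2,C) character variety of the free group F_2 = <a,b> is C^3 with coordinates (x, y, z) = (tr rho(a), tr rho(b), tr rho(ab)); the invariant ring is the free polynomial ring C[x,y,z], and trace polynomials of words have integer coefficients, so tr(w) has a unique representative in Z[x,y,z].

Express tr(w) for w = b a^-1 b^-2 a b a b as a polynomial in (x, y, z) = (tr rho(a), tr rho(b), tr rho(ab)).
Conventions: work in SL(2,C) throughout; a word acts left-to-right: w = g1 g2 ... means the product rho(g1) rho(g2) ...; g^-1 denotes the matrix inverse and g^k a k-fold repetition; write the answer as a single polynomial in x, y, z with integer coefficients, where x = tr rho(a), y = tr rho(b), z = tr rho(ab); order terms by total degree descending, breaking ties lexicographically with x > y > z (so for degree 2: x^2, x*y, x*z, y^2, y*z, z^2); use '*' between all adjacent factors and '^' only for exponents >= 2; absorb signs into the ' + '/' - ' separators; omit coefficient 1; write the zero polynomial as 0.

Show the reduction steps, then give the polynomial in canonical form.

apply: tr(a b a) = tr(a) tr(b a) - tr(b)  (reduce the a square) = x*z - y
apply: tr(a b a b) = tr(a b) tr(a b) - tr(1)  (split on a) = z^2 - 2
apply: tr(b a b^2 a) = tr(b) tr(a b a b) - tr(a b a)  (reduce the b square) = y*z^2 - x*z - y
use: tr(a b^2) = tr(b) tr(a b) - tr(a)  (reduce the b square) = y*z - x
tr(b a b^2) = tr(b) tr(a b^2) - tr(a b)  (reduce the b square) = y^2*z - x*y - z
tr(a b a b^2 a) = tr(a) tr(b a b^2 a) - tr(b a b^2)  (reduce the a square) = x*y*z^2 - x^2*z - y^2*z + z
tr(a b a b a b) = tr(b a) tr(b a b a) - tr(b^-1 a^-1)  (split on b) = z^3 - 3*z
apply: tr(a b a b a) = tr(a) tr(b a b a) - tr(b a b)  (reduce the a square) = x*z^2 - y*z - x
apply: tr(a b a b^2 a b) = tr(b) tr(a b a b a b) - tr(a b a b a)  (reduce the b square) = y*z^3 - x*z^2 - 2*y*z + x
apply: tr(b^-1 a b a b^2 a) = tr(a b a b^2 a) tr(b) - tr(a b a b^2 a b)  (eliminate b^-1) = x*y^2*z^2 - x^2*y*z - y^3*z - y*z^3 + x*z^2 + 3*y*z - x
tr(b^-2 a b a b^2 a) = tr(b^-1 a b a b^2 a) tr(b) - tr(b^-1 a b a b^2 a b)  (eliminate b^-1) = x*y^3*z^2 - x^2*y^2*z - y^4*z - y^2*z^3 + x^2*z + 4*y^2*z - x*y - z
use: tr(b a^-1 b^-2 a b a b) = tr(b^-2 a b a b^2) tr(a) - tr(b^-2 a b a b^2 a)  (eliminate a^-1) = -x*y^3*z^2 + x^2*y^2*z + y^4*z + y^2*z^3 - 4*y^2*z + z

-x*y^3*z^2 + x^2*y^2*z + y^4*z + y^2*z^3 - 4*y^2*z + z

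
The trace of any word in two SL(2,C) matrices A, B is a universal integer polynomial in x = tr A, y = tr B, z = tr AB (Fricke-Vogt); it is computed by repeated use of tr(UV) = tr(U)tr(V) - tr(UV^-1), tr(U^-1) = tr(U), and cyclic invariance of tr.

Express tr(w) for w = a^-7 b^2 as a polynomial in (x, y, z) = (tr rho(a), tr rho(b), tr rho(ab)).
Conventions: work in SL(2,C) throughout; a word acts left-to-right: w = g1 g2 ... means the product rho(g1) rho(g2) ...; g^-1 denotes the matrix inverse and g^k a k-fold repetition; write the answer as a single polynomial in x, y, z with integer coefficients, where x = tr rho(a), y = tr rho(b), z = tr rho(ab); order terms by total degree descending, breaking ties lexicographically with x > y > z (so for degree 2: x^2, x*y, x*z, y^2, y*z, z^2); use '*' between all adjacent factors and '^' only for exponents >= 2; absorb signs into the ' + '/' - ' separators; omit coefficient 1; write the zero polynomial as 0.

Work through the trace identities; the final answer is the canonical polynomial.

tr(b^2) = tr(b)*tr(b) - tr(1) = y^2 - 2
and tr(b^2 a) = tr(b)*tr(a b) - tr(a) = y*z - x
tr(a^-1 b^2) = tr(b^2)*tr(a) - tr(b^2 a) = x*y^2 - y*z - x
next, tr(b^2 a^-2) = tr(a^-1 b^2)*tr(a) - tr(a^-1 b^2 a) = x^2*y^2 - x*y*z - x^2 - y^2 + 2
and tr(a^-1 b^2 a^-2) = tr(b^2 a^-2)*tr(a) - tr(b^2 a^-1) = x^3*y^2 - x^2*y*z - x^3 - 2*x*y^2 + y*z + 3*x
tr(a^-4 b^2) = tr(a^-1 b^2 a^-2)*tr(a) - tr(a^-1 b^2 a^-1) = x^4*y^2 - x^3*y*z - x^4 - 3*x^2*y^2 + 2*x*y*z + 4*x^2 + y^2 - 2
tr(a^-3 b^2 a^-2) = tr(a^-4 b^2)*tr(a) - tr(a^-4 b^2 a) = x^5*y^2 - x^4*y*z - x^5 - 4*x^3*y^2 + 3*x^2*y*z + 5*x^3 + 3*x*y^2 - y*z - 5*x
next, tr(a^-2 b^2 a^-4) = tr(a^-3 b^2 a^-2)*tr(a) - tr(a^-3 b^2 a^-1) = x^6*y^2 - x^5*y*z - x^6 - 5*x^4*y^2 + 4*x^3*y*z + 6*x^4 + 6*x^2*y^2 - 3*x*y*z - 9*x^2 - y^2 + 2
tr(a^-7 b^2) = tr(a^-2 b^2 a^-4)*tr(a) - tr(a^-2 b^2 a^-3) = x^7*y^2 - x^6*y*z - x^7 - 6*x^5*y^2 + 5*x^4*y*z + 7*x^5 + 10*x^3*y^2 - 6*x^2*y*z - 14*x^3 - 4*x*y^2 + y*z + 7*x

x^7*y^2 - x^6*y*z - x^7 - 6*x^5*y^2 + 5*x^4*y*z + 7*x^5 + 10*x^3*y^2 - 6*x^2*y*z - 14*x^3 - 4*x*y^2 + y*z + 7*x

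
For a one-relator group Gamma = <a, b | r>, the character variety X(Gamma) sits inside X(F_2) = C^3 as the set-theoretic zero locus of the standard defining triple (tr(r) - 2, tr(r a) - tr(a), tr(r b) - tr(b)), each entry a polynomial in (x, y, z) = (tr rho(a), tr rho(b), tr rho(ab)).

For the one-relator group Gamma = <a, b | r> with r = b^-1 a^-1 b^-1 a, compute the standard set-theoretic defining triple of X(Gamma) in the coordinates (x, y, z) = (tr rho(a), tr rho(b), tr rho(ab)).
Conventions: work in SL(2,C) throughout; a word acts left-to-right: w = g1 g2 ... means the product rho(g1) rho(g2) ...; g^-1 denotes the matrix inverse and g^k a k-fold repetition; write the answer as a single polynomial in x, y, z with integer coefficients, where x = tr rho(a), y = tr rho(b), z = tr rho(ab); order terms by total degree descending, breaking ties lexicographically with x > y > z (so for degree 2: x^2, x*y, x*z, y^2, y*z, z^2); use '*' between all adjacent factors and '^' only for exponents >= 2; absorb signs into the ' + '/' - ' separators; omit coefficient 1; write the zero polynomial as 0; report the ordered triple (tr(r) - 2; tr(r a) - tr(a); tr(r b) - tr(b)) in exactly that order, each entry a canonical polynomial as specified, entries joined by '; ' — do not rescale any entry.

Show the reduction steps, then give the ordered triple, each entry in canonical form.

use: trace(b^-1 a) = trace(a)*trace(b) - trace(a b) = x*y - z
apply: trace(b^-1 a b^-1) = trace(b^-1 a)*trace(b) - trace(b^-1 a b) = x*y^2 - y*z - x
trace(a^2) = trace(a)*trace(a) - trace(1) = x^2 - 2
use: trace(a^2 b) = trace(a)*trace(b a) - trace(b) = x*z - y
apply: trace(a b^-1 a) = trace(a^2)*trace(b) - trace(a^2 b) = x^2*y - x*z - y
apply: trace(a b a b) = trace(a b)*trace(a b) - trace(1)   [split at repeated a] = z^2 - 2
trace(a b^-1 a b) = trace(a b a)*trace(b) - trace(a b a b) = x*y*z - y^2 - z^2 + 2
apply: trace(b^-1 a b^-1 a) = trace(a b^-1 a)*trace(b) - trace(a b^-1 a b) = x^2*y^2 - 2*x*y*z + z^2 - 2
apply: trace(b^-1 a^-1 b^-1 a) = trace(b^-1 a b^-1)*trace(a) - trace(b^-1 a b^-1 a) = x*y*z - x^2 - z^2 + 2
trace(a^2 b a) = trace(a)*trace(b a^2) - trace(b a) = x^2*z - x*y - z
trace(b a b) = trace(b)*trace(a b) - trace(a) = y*z - x
apply: trace(a^2 b a b) = trace(a)*trace(b a b a) - trace(b a b) = x*z^2 - y*z - x
apply: trace(b^-1 a^2 b a) = trace(a^2 b a)*trace(b) - trace(a^2 b a b) = x^2*y*z - x*y^2 - x*z^2 + x
apply: trace(a^-1 b^-1 a^2 b) = trace(b^-1 a^2 b)*trace(a) - trace(b^-1 a^2 b a) = -x^2*y*z + x^3 + x*y^2 + x*z^2 - 3*x
apply: trace(b^-1 a^-1 b^-1 a^2) = trace(a^-1 b^-1 a^2)*trace(b) - trace(a^-1 b^-1 a^2 b) = x^2*y*z - x^3 - x*z^2 - y*z + 3*x
assemble the triple (trace(r) - 2; trace(r a) - x; trace(r b) - y)

x*y*z - x^2 - z^2; x^2*y*z - x^3 - x*z^2 - y*z + 2*x; 0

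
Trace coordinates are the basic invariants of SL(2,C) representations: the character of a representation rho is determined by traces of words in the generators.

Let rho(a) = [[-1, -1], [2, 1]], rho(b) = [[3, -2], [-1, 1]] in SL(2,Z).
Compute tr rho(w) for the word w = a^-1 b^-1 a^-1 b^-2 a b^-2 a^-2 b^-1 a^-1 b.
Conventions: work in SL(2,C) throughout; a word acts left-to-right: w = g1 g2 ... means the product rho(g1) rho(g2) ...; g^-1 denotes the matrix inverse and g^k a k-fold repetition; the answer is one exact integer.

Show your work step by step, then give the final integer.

rho(a^-1) = [[1, 1], [-2, -1]]
... * rho(b^-1) = [[1, 2], [1, 3]]  ->  [[2, 5], [-3, -7]]
... * rho(a^-1) = [[1, 1], [-2, -1]]  ->  [[-8, -3], [11, 4]]
... * rho(b^-1) = [[1, 2], [1, 3]]  ->  [[-11, -25], [15, 34]]
... * rho(b^-1) = [[1, 2], [1, 3]]  ->  [[-36, -97], [49, 132]]
... * rho(a) = [[-1, -1], [2, 1]]  ->  [[-158, -61], [215, 83]]
... * rho(b^-1) = [[1, 2], [1, 3]]  ->  [[-219, -499], [298, 679]]
... * rho(b^-1) = [[1, 2], [1, 3]]  ->  [[-718, -1935], [977, 2633]]
... * rho(a^-1) = [[1, 1], [-2, -1]]  ->  [[3152, 1217], [-4289, -1656]]
... * rho(a^-1) = [[1, 1], [-2, -1]]  ->  [[718, 1935], [-977, -2633]]
... * rho(b^-1) = [[1, 2], [1, 3]]  ->  [[2653, 7241], [-3610, -9853]]
... * rho(a^-1) = [[1, 1], [-2, -1]]  ->  [[-11829, -4588], [16096, 6243]]
... * rho(b) = [[3, -2], [-1, 1]]  ->  [[-30899, 19070], [42045, -25949]]
tr = -30899 + -25949 = -56848

-56848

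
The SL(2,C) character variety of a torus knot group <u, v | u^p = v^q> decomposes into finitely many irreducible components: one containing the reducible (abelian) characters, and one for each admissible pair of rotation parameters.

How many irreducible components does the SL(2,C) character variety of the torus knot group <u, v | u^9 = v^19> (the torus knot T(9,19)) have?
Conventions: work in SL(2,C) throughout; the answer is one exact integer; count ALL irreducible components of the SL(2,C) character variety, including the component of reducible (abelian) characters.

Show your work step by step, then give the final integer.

73

Gamma = < u, v | u^9 = v^19 > (torus knot T(9,19)); the central element u^9 = v^19 acts as +I or -I in any irreducible SL(2,C) representation.
On an irreducible component, tr(u) is locked at 2*cos(pi*alpha/9) for some alpha in 1..8, and tr(v) at 2*cos(pi*beta/19) for some beta in 1..18.
u^9 = (-1)^alpha I and v^19 = (-1)^beta I must agree, so alpha and beta have equal parity.
count pairs: odd alpha (4 choices) x odd beta (9), plus even alpha (4) x even beta (9): 4*9 + 4*9 = 72.
components with irreducible characters: 72; plus the single component of reducible (abelian) characters: total 73.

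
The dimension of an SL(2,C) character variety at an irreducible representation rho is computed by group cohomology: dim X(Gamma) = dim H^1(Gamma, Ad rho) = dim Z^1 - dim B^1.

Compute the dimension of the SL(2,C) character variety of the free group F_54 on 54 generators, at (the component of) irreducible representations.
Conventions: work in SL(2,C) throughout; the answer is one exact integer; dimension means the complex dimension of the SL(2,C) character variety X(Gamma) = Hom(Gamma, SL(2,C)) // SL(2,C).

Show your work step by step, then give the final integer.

159

Here Gamma is free of rank 54 — no relator constrains a cocycle.
Z^1(Gamma, Ad rho) = (sl_2)^54: a cocycle is a free choice of one sl_2 vector per generator, so dim Z^1 = 3*54 = 162.
dim B^1 = 3: the coboundary map is injective because an irreducible image has centralizer 0 in sl_2.
dim H^1 = 162 - 3 = 159, which is dim X.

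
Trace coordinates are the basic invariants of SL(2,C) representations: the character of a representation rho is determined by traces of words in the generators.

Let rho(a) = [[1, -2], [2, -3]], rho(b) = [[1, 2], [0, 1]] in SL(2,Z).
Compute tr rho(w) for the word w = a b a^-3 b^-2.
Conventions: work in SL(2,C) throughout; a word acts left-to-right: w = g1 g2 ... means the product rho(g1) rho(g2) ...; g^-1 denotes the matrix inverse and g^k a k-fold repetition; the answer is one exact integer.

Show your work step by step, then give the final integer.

90

rho(a) = [[1, -2], [2, -3]]
... * rho(b) = [[1, 2], [0, 1]]  ->  [[1, 0], [2, 1]]
... * rho(a^-1) = [[-3, 2], [-2, 1]]  ->  [[-3, 2], [-8, 5]]
... * rho(a^-1) = [[-3, 2], [-2, 1]]  ->  [[5, -4], [14, -11]]
... * rho(a^-1) = [[-3, 2], [-2, 1]]  ->  [[-7, 6], [-20, 17]]
... * rho(b^-1) = [[1, -2], [0, 1]]  ->  [[-7, 20], [-20, 57]]
... * rho(b^-1) = [[1, -2], [0, 1]]  ->  [[-7, 34], [-20, 97]]
tr = -7 + 97 = 90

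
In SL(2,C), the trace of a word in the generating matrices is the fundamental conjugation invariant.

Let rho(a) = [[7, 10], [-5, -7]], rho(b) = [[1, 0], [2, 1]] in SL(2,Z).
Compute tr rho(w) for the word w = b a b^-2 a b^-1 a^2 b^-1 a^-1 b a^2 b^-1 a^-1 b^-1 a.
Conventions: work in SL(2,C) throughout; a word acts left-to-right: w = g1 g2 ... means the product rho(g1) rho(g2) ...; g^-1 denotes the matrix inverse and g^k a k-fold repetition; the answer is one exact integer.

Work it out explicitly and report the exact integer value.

rho(b) = [[1, 0], [2, 1]]
... * rho(a) = [[7, 10], [-5, -7]]  ->  [[7, 10], [9, 13]]
... * rho(b^-1) = [[1, 0], [-2, 1]]  ->  [[-13, 10], [-17, 13]]
... * rho(b^-1) = [[1, 0], [-2, 1]]  ->  [[-33, 10], [-43, 13]]
... * rho(a) = [[7, 10], [-5, -7]]  ->  [[-281, -400], [-366, -521]]
... * rho(b^-1) = [[1, 0], [-2, 1]]  ->  [[519, -400], [676, -521]]
... * rho(a) = [[7, 10], [-5, -7]]  ->  [[5633, 7990], [7337, 10407]]
... * rho(a) = [[7, 10], [-5, -7]]  ->  [[-519, 400], [-676, 521]]
... * rho(b^-1) = [[1, 0], [-2, 1]]  ->  [[-1319, 400], [-1718, 521]]
... * rho(a^-1) = [[-7, -10], [5, 7]]  ->  [[11233, 15990], [14631, 20827]]
... * rho(b) = [[1, 0], [2, 1]]  ->  [[43213, 15990], [56285, 20827]]
... * rho(a) = [[7, 10], [-5, -7]]  ->  [[222541, 320200], [289860, 417061]]
... * rho(a) = [[7, 10], [-5, -7]]  ->  [[-43213, -15990], [-56285, -20827]]
... * rho(b^-1) = [[1, 0], [-2, 1]]  ->  [[-11233, -15990], [-14631, -20827]]
... * rho(a^-1) = [[-7, -10], [5, 7]]  ->  [[-1319, 400], [-1718, 521]]
... * rho(b^-1) = [[1, 0], [-2, 1]]  ->  [[-2119, 400], [-2760, 521]]
... * rho(a) = [[7, 10], [-5, -7]]  ->  [[-16833, -23990], [-21925, -31247]]
tr = -16833 + -31247 = -48080

-48080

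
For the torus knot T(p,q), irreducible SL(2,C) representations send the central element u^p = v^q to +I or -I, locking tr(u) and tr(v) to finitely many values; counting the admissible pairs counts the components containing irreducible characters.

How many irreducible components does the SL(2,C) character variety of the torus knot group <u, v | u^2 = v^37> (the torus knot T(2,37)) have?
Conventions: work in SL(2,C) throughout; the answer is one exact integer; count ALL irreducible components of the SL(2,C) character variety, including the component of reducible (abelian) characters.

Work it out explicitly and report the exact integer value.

Gamma = < u, v | u^2 = v^37 > (torus knot T(2,37)); the central element u^2 = v^37 acts as +I or -I in any irreducible SL(2,C) representation.
This locks tr(u) to 2*cos(pi*alpha/2), alpha in 1..1, and tr(v) to 2*cos(pi*beta/37), beta in 1..36, on each component of irreducible characters.
u^2 = (-1)^alpha I and v^37 = (-1)^beta I must agree, so alpha and beta have equal parity.
count pairs: odd alpha (1 choices) x odd beta (18), plus even alpha (0) x even beta (18): 1*18 + 0*18 = 18.
components with irreducible characters: 18; plus the single component of reducible (abelian) characters: total 19.

19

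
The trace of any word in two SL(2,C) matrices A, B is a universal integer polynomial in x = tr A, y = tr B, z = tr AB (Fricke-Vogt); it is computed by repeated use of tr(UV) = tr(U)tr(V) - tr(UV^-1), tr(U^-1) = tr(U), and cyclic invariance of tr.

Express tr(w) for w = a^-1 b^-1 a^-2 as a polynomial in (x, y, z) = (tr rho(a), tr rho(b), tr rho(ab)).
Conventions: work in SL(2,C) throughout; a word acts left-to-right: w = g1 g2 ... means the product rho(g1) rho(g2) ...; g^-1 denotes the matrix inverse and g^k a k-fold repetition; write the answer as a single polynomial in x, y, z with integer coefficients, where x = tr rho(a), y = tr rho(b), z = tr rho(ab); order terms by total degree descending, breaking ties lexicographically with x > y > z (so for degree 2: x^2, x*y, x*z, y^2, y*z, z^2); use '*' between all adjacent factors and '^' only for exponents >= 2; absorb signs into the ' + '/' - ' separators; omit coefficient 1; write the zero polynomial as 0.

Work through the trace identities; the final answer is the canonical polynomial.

x^2*z - x*y - z

next, tr(a^-1) = tr(a) = x
next, tr(a^-1 b) = tr(b)*tr(a) - tr(b a) = x*y - z
next, tr(a^-1 b^-1) = tr(a^-1)*tr(b) - tr(a^-1 b) = z
next, tr(a^-2 b^-1) = tr(a^-1 b^-1)*tr(a) - tr(a^-1 b^-1 a) = x*z - y
tr(a^-1 b^-1 a^-2) = tr(a^-2 b^-1)*tr(a) - tr(a^-2 b^-1 a) = x^2*z - x*y - z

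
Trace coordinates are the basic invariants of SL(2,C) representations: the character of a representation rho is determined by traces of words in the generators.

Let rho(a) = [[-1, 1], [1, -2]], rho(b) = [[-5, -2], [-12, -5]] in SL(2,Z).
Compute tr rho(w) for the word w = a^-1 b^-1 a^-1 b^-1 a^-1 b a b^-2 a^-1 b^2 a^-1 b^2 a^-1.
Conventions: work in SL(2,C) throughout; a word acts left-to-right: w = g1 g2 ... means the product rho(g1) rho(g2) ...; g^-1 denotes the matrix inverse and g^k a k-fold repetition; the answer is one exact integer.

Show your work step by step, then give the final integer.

-626079167

rho(a^-1) = [[-2, -1], [-1, -1]]
... * rho(b^-1) = [[-5, 2], [12, -5]]  ->  [[-2, 1], [-7, 3]]
... * rho(a^-1) = [[-2, -1], [-1, -1]]  ->  [[3, 1], [11, 4]]
... * rho(b^-1) = [[-5, 2], [12, -5]]  ->  [[-3, 1], [-7, 2]]
... * rho(a^-1) = [[-2, -1], [-1, -1]]  ->  [[5, 2], [12, 5]]
... * rho(b) = [[-5, -2], [-12, -5]]  ->  [[-49, -20], [-120, -49]]
... * rho(a) = [[-1, 1], [1, -2]]  ->  [[29, -9], [71, -22]]
... * rho(b^-1) = [[-5, 2], [12, -5]]  ->  [[-253, 103], [-619, 252]]
... * rho(b^-1) = [[-5, 2], [12, -5]]  ->  [[2501, -1021], [6119, -2498]]
... * rho(a^-1) = [[-2, -1], [-1, -1]]  ->  [[-3981, -1480], [-9740, -3621]]
... * rho(b) = [[-5, -2], [-12, -5]]  ->  [[37665, 15362], [92152, 37585]]
... * rho(b) = [[-5, -2], [-12, -5]]  ->  [[-372669, -152140], [-911780, -372229]]
... * rho(a^-1) = [[-2, -1], [-1, -1]]  ->  [[897478, 524809], [2195789, 1284009]]
... * rho(b) = [[-5, -2], [-12, -5]]  ->  [[-10785098, -4419001], [-26387053, -10811623]]
... * rho(b) = [[-5, -2], [-12, -5]]  ->  [[106953502, 43665201], [261674741, 106832221]]
... * rho(a^-1) = [[-2, -1], [-1, -1]]  ->  [[-257572205, -150618703], [-630181703, -368506962]]
tr = -257572205 + -368506962 = -626079167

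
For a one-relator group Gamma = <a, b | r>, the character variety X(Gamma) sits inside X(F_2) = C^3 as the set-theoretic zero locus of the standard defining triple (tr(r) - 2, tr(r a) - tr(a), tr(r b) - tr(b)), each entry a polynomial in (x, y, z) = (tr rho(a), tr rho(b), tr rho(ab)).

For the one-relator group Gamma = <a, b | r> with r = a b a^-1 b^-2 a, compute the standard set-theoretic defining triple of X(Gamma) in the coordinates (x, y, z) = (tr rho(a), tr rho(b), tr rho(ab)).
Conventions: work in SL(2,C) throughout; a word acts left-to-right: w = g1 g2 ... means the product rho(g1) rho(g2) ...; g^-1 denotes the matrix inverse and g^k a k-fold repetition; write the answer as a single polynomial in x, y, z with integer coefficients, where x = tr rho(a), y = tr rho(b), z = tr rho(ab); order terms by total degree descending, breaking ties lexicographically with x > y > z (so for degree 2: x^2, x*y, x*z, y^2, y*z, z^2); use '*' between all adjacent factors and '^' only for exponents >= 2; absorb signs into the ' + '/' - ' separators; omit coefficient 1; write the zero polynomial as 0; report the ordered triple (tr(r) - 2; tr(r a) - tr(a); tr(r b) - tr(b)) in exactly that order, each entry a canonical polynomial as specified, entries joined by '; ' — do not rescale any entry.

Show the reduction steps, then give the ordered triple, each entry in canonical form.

-x^2*y^2*z + x^3*y + x*y^3 + x*y*z^2 - 3*x*y - z - 2; -x^3*y^2*z + x^4*y + x^2*y^3 + x^2*y*z^2 + x*y^2*z - 4*x^2*y - y^3 - y*z^2 - x*z - x + 3*y; -x*y^2*z^2 + x^2*y*z + y^3*z + y*z^3 - 4*y*z + x - y

trace(a^2) = trace(a) trace(a) - trace(1) = x^2 - 2
trace(a^2 b) = trace(a) trace(b a) - trace(b) = x*z - y
trace(b^-1 a^2) = trace(a^2) trace(b) - trace(a^2 b) = x^2*y - x*z - y
trace(a^2 b a) = trace(a) trace(b a^2) - trace(b a) = x^2*z - x*y - z
trace(b a b a) = trace(b a) trace(b a) - trace(1)   [split at repeated b] = z^2 - 2
trace(b a b) = trace(b) trace(a b) - trace(a) = y*z - x
trace(a^2 b a b) = trace(a) trace(b a b a) - trace(b a b) = x*z^2 - y*z - x
trace(b^-1 a^2 b a) = trace(a^2 b a) trace(b) - trace(a^2 b a b) = x^2*y*z - x*y^2 - x*z^2 + x
trace(b^-2 a^2 b a) = trace(b^-1 a^2 b a) trace(b) - trace(b^-1 a^2 b a b) = x^2*y^2*z - x*y^3 - x*y*z^2 - x^2*z + 2*x*y + z
trace(a b a^-1 b^-2 a) = trace(b^-2 a^2 b) trace(a) - trace(b^-2 a^2 b a) = -x^2*y^2*z + x^3*y + x*y^3 + x*y*z^2 - 3*x*y - z
trace(b^2 a^2) = trace(b) trace(a^2 b) - trace(a^2)  (reduce the b square) = x*y*z - x^2 - y^2 + 2
trace(b a^3 b) = trace(a) trace(b^2 a^2) - trace(b^2 a)  (reduce the a square) = x^2*y*z - x^3 - x*y^2 - y*z + 3*x
trace(b a^3 b a) = trace(a) trace(a b a b a) - trace(a b a b)  (reduce the a square) = x^2*z^2 - x*y*z - x^2 - z^2 + 2
trace(a^3 b a^-1 b) = trace(b a^3 b) trace(a) - trace(b a^3 b a)  (eliminate a^-1) = x^3*y*z - x^4 - x^2*y^2 - x^2*z^2 + 4*x^2 + z^2 - 2
trace(a^3 b a^-1 b^-1) = trace(a^3 b a^-1) trace(b) - trace(a^3 b a^-1 b)  (eliminate b^-1) = -x^3*y*z + x^4 + x^2*y^2 + x^2*z^2 + x*y*z - 4*x^2 - y^2 - z^2 + 2
trace(a b a^-1 b^-2 a^2) = trace(a^3 b a^-1 b^-1) trace(b) - trace(a^3 b a^-1)  (eliminate b^-1) = -x^3*y^2*z + x^4*y + x^2*y^3 + x^2*y*z^2 + x*y^2*z - 4*x^2*y - y^3 - y*z^2 - x*z + 3*y
trace(a b a b a b) = trace(a b a b) trace(a b) - trace(b a) = z^3 - 3*z
trace(b^-1 a b a b a) = trace(a b a b a) trace(b) - trace(a b a b a b) = x*y*z^2 - y^2*z - z^3 - x*y + 3*z
trace(b^-1 a b a b a^-1) = trace(b^-1 a b a b) trace(a) - trace(b^-1 a b a b a) = -x*y*z^2 + x^2*z + y^2*z + z^3 - 3*z
trace(a b a^-1 b^-2 a b) = trace(b^-1 a b a b a^-1) trace(b) - trace(b^-1 a b a b a^-1 b) = -x*y^2*z^2 + x^2*y*z + y^3*z + y*z^3 - 4*y*z + x
assemble the triple (trace(r) - 2; trace(r a) - x; trace(r b) - y)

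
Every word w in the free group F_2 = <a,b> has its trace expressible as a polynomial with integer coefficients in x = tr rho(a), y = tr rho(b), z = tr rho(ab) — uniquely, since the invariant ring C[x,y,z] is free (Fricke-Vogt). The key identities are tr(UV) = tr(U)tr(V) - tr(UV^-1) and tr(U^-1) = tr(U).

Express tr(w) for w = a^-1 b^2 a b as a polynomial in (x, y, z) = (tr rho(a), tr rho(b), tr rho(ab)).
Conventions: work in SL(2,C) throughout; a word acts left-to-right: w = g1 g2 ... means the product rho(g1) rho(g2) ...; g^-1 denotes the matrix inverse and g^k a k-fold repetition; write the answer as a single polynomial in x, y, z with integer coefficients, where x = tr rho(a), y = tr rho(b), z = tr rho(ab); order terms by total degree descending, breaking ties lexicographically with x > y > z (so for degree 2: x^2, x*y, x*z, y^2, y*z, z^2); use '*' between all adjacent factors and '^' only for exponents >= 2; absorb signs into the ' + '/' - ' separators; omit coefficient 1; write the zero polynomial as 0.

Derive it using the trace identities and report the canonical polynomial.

and trace(b a b) = trace(b)*trace(a b) - trace(a) = y*z - x
trace(b^2 a b) = trace(b)*trace(b a b) - trace(b a) = y^2*z - x*y - z
trace(a b a b) = trace(b a)*trace(b a) - trace(1) = z^2 - 2
and trace(a b a) = trace(a)*trace(b a) - trace(b) = x*z - y
trace(b^2 a b a) = trace(b)*trace(a b a b) - trace(a b a) = y*z^2 - x*z - y
trace(a^-1 b^2 a b) = trace(b^2 a b)*trace(a) - trace(b^2 a b a) = x*y^2*z - x^2*y - y*z^2 + y

x*y^2*z - x^2*y - y*z^2 + y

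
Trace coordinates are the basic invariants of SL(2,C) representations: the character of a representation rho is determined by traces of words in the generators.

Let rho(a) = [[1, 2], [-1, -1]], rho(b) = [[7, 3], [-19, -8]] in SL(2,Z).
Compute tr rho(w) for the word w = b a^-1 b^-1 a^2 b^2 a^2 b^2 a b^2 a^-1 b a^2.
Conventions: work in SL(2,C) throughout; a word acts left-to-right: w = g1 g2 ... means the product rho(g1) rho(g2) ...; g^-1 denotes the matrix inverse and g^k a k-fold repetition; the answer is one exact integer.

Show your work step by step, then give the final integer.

rho(b) = [[7, 3], [-19, -8]]
... * rho(a^-1) = [[-1, -2], [1, 1]]  ->  [[-4, -11], [11, 30]]
... * rho(b^-1) = [[-8, -3], [19, 7]]  ->  [[-177, -65], [482, 177]]
... * rho(a) = [[1, 2], [-1, -1]]  ->  [[-112, -289], [305, 787]]
... * rho(a) = [[1, 2], [-1, -1]]  ->  [[177, 65], [-482, -177]]
... * rho(b) = [[7, 3], [-19, -8]]  ->  [[4, 11], [-11, -30]]
... * rho(b) = [[7, 3], [-19, -8]]  ->  [[-181, -76], [493, 207]]
... * rho(a) = [[1, 2], [-1, -1]]  ->  [[-105, -286], [286, 779]]
... * rho(a) = [[1, 2], [-1, -1]]  ->  [[181, 76], [-493, -207]]
... * rho(b) = [[7, 3], [-19, -8]]  ->  [[-177, -65], [482, 177]]
... * rho(b) = [[7, 3], [-19, -8]]  ->  [[-4, -11], [11, 30]]
... * rho(a) = [[1, 2], [-1, -1]]  ->  [[7, 3], [-19, -8]]
... * rho(b) = [[7, 3], [-19, -8]]  ->  [[-8, -3], [19, 7]]
... * rho(b) = [[7, 3], [-19, -8]]  ->  [[1, 0], [0, 1]]
... * rho(a^-1) = [[-1, -2], [1, 1]]  ->  [[-1, -2], [1, 1]]
... * rho(b) = [[7, 3], [-19, -8]]  ->  [[31, 13], [-12, -5]]
... * rho(a) = [[1, 2], [-1, -1]]  ->  [[18, 49], [-7, -19]]
... * rho(a) = [[1, 2], [-1, -1]]  ->  [[-31, -13], [12, 5]]
tr = -31 + 5 = -26

-26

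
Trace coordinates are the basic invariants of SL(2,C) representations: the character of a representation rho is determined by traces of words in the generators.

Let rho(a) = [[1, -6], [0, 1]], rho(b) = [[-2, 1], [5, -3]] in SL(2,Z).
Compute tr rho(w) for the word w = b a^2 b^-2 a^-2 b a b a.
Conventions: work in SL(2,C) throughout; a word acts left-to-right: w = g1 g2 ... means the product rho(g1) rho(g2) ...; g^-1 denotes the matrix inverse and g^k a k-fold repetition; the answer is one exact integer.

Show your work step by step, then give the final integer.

-22032065

rho(b) = [[-2, 1], [5, -3]]
... * rho(a) = [[1, -6], [0, 1]]  ->  [[-2, 13], [5, -33]]
... * rho(a) = [[1, -6], [0, 1]]  ->  [[-2, 25], [5, -63]]
... * rho(b^-1) = [[-3, -1], [-5, -2]]  ->  [[-119, -48], [300, 121]]
... * rho(b^-1) = [[-3, -1], [-5, -2]]  ->  [[597, 215], [-1505, -542]]
... * rho(a^-1) = [[1, 6], [0, 1]]  ->  [[597, 3797], [-1505, -9572]]
... * rho(a^-1) = [[1, 6], [0, 1]]  ->  [[597, 7379], [-1505, -18602]]
... * rho(b) = [[-2, 1], [5, -3]]  ->  [[35701, -21540], [-90000, 54301]]
... * rho(a) = [[1, -6], [0, 1]]  ->  [[35701, -235746], [-90000, 594301]]
... * rho(b) = [[-2, 1], [5, -3]]  ->  [[-1250132, 742939], [3151505, -1872903]]
... * rho(a) = [[1, -6], [0, 1]]  ->  [[-1250132, 8243731], [3151505, -20781933]]
tr = -1250132 + -20781933 = -22032065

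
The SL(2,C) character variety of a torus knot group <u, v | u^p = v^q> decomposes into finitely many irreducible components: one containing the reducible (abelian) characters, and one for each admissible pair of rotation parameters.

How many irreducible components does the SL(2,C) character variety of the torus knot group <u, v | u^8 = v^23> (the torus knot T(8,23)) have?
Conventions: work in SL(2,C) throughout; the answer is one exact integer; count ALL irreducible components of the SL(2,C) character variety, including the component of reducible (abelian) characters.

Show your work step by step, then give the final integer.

78

For T(8,23): irreducibility forces the central element u^8 = v^23 to one of +I, -I.
On an irreducible component, tr(u) is locked at 2*cos(pi*alpha/8) for some alpha in 1..7, and tr(v) at 2*cos(pi*beta/23) for some beta in 1..22.
The two central values (-1)^alpha I and (-1)^beta I must be the same matrix, so alpha and beta share a parity.
count pairs: odd alpha (4 choices) x odd beta (11), plus even alpha (3) x even beta (11): 4*11 + 3*11 = 77.
Total: 77 irreducible-character components + 1 reducible (abelian) component = 78.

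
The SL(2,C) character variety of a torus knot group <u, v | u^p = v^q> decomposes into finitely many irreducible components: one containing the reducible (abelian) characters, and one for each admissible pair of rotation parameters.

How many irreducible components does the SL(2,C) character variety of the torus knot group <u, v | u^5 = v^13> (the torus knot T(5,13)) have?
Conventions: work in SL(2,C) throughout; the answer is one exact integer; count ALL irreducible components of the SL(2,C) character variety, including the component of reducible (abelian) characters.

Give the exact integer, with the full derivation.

25

For T(5,13): irreducibility forces the central element u^5 = v^13 to one of +I, -I.
On an irreducible component, tr(u) is locked at 2*cos(pi*alpha/5) for some alpha in 1..4, and tr(v) at 2*cos(pi*beta/13) for some beta in 1..12.
The two central values (-1)^alpha I and (-1)^beta I must be the same matrix, so alpha and beta share a parity.
Enumerate parity-matched pairs: 2*6 odd-odd plus 2*6 even-even gives 24.
components with irreducible characters: 24; plus the single component of reducible (abelian) characters: total 25.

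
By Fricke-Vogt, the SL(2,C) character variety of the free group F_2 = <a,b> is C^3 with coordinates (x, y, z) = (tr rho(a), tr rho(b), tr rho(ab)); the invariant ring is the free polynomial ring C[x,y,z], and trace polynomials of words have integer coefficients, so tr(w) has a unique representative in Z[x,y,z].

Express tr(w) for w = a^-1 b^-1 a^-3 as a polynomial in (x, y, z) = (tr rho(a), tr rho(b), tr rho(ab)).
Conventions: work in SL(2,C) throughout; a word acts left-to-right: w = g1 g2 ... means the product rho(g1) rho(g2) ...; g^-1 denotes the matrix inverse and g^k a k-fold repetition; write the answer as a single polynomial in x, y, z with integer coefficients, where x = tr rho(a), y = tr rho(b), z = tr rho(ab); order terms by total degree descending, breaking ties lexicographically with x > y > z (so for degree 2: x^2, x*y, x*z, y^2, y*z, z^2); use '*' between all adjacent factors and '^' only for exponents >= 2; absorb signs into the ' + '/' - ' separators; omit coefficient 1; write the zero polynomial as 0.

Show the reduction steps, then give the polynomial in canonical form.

x^3*z - x^2*y - 2*x*z + y

tr(a^-1) = tr(a) = x
use: tr(a^-2) = tr(a^-1) tr(a) - tr(1)  (eliminate a^-1) = x^2 - 2
tr(a^-3) = tr(a^-2) tr(a) - tr(a^-1)  (eliminate a^-1) = x^3 - 3*x
apply: tr(a^-1 b) = tr(b) tr(a) - tr(b a)  (eliminate a^-1) = x*y - z
tr(a^-2 b) = tr(a^-1 b) tr(a) - tr(a^-1 b a)  (eliminate a^-1) = x^2*y - x*z - y
apply: tr(a^-3 b) = tr(a^-2 b) tr(a) - tr(a^-2 b a)  (eliminate a^-1) = x^3*y - x^2*z - 2*x*y + z
use: tr(b^-1 a^-3) = tr(a^-3) tr(b) - tr(a^-3 b)  (eliminate b^-1) = x^2*z - x*y - z
tr(b^-1 a^-2) = tr(a^-2) tr(b) - tr(a^-2 b)  (eliminate b^-1) = x*z - y
tr(a^-1 b^-1 a^-3) = tr(b^-1 a^-3) tr(a) - tr(b^-1 a^-2)  (eliminate a^-1) = x^3*z - x^2*y - 2*x*z + y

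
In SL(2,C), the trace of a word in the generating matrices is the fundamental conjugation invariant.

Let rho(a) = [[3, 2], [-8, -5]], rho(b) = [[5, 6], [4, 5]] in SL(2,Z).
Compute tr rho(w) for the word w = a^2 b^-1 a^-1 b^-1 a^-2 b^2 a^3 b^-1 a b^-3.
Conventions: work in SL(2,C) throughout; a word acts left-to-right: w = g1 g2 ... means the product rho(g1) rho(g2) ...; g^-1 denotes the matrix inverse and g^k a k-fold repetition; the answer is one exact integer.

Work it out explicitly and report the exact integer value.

-1002900372002

rho(a) = [[3, 2], [-8, -5]]
... * rho(a) = [[3, 2], [-8, -5]]  ->  [[-7, -4], [16, 9]]
... * rho(b^-1) = [[5, -6], [-4, 5]]  ->  [[-19, 22], [44, -51]]
... * rho(a^-1) = [[-5, -2], [8, 3]]  ->  [[271, 104], [-628, -241]]
... * rho(b^-1) = [[5, -6], [-4, 5]]  ->  [[939, -1106], [-2176, 2563]]
... * rho(a^-1) = [[-5, -2], [8, 3]]  ->  [[-13543, -5196], [31384, 12041]]
... * rho(a^-1) = [[-5, -2], [8, 3]]  ->  [[26147, 11498], [-60592, -26645]]
... * rho(b) = [[5, 6], [4, 5]]  ->  [[176727, 214372], [-409540, -496777]]
... * rho(b) = [[5, 6], [4, 5]]  ->  [[1741123, 2132222], [-4034808, -4941125]]
... * rho(a) = [[3, 2], [-8, -5]]  ->  [[-11834407, -7178864], [27424576, 16636009]]
... * rho(a) = [[3, 2], [-8, -5]]  ->  [[21927691, 12225506], [-50814344, -28330893]]
... * rho(a) = [[3, 2], [-8, -5]]  ->  [[-32020975, -17272148], [74204112, 40025777]]
... * rho(b^-1) = [[5, -6], [-4, 5]]  ->  [[-91016283, 105765110], [210917452, -245095787]]
... * rho(a) = [[3, 2], [-8, -5]]  ->  [[-1119169729, -710858116], [2593518652, 1647313839]]
... * rho(b^-1) = [[5, -6], [-4, 5]]  ->  [[-2752416181, 3160727794], [6378337904, -7324542717]]
... * rho(b^-1) = [[5, -6], [-4, 5]]  ->  [[-26404992081, 32318136056], [61189860388, -74892741009]]
... * rho(b^-1) = [[5, -6], [-4, 5]]  ->  [[-261297504629, 320020632766], [605520265976, -741602867373]]
tr = -261297504629 + -741602867373 = -1002900372002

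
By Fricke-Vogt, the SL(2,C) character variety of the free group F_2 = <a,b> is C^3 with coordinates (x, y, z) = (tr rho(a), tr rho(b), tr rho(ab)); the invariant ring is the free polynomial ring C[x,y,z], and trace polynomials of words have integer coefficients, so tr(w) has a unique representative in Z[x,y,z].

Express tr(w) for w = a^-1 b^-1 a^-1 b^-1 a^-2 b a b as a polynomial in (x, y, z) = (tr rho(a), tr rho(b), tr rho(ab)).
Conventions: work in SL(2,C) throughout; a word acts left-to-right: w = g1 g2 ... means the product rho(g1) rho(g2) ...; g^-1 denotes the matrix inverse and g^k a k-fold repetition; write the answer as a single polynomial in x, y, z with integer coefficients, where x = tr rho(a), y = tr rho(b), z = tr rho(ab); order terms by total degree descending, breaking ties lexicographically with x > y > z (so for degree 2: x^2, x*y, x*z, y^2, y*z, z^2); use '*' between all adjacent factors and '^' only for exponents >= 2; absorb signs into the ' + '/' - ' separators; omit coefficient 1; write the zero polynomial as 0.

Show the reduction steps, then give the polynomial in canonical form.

x^2*y*z^3 - x^3*z^2 - x*y^2*z^2 - x*z^4 + x^3 + 4*x*z^2 - 3*x

tr(b a b) = tr(b)*tr(a b) - tr(a) = y*z - x
apply: tr(b a b a) = tr(b a)*tr(b a) - tr(1) = z^2 - 2
tr(b a b a^-1) = tr(b a b)*tr(a) - tr(b a b a) = x*y*z - x^2 - z^2 + 2
apply: tr(a^-1 b a b a^-1) = tr(b a b a^-1)*tr(a) - tr(b a b) = x^2*y*z - x^3 - x*z^2 - y*z + 3*x
use: tr(a^-1 b a b a^-2) = tr(a^-1 b a b a^-1)*tr(a) - tr(a^-1 b a b) = x^3*y*z - x^4 - x^2*z^2 - 2*x*y*z + 4*x^2 + z^2 - 2
tr(a^-2 b a b a^-2) = tr(a^-1 b a b a^-2)*tr(a) - tr(a^-1 b a b a^-1) = x^4*y*z - x^5 - x^3*z^2 - 3*x^2*y*z + 5*x^3 + 2*x*z^2 + y*z - 5*x
use: tr(b^2 a b) = tr(b)*tr(b a b) - tr(b a) = y^2*z - x*y - z
use: tr(a b a) = tr(a)*tr(b a) - tr(b) = x*z - y
tr(b^2 a b a) = tr(b)*tr(a b a b) - tr(a b a) = y*z^2 - x*z - y
use: tr(b a b a^-1 b) = tr(b^2 a b)*tr(a) - tr(b^2 a b a) = x*y^2*z - x^2*y - y*z^2 + y
tr(b a b a b a) = tr(b a b a)*tr(b a) - tr(a b) = z^3 - 3*z
use: tr(b a b a^-1 b a) = tr(b a b a b)*tr(a) - tr(b a b a b a) = x*y*z^2 - x^2*z - z^3 - x*y + 3*z
tr(b a^-1 b a b a^-1) = tr(b a b a^-1 b)*tr(a) - tr(b a b a^-1 b a) = x^2*y^2*z - x^3*y - 2*x*y*z^2 + x^2*z + z^3 + 2*x*y - 3*z
tr(b a^-1 b a b) = tr(b a b^2)*tr(a) - tr(b a b^2 a) = x*y^2*z - x^2*y - y*z^2 + y
tr(b a b a^-2 b a^-1) = tr(b a^-1 b a b a^-1)*tr(a) - tr(b a^-1 b a b) = x^3*y^2*z - x^4*y - 2*x^2*y*z^2 + x^3*z - x*y^2*z + x*z^3 + 3*x^2*y + y*z^2 - 3*x*z - y
tr(b a b a^-2 b) = tr(b^2 a b a^-1)*tr(a) - tr(b^2 a b) = x^2*y^2*z - x^3*y - x*y*z^2 - y^2*z + 2*x*y + z
use: tr(a^-2 b a b a^-2 b) = tr(b a b a^-2 b a^-1)*tr(a) - tr(b a b a^-2 b) = x^4*y^2*z - x^5*y - 2*x^3*y*z^2 + x^4*z - 2*x^2*y^2*z + x^2*z^3 + 4*x^3*y + 2*x*y*z^2 - 3*x^2*z + y^2*z - 3*x*y - z
tr(a^-1 b^-1 a^-2 b a b a^-1) = tr(a^-2 b a b a^-2)*tr(b) - tr(a^-2 b a b a^-2 b) = x^3*y*z^2 - x^4*z - x^2*y^2*z - x^2*z^3 + x^3*y + 3*x^2*z - 2*x*y + z
apply: tr(a^-1 b a b^2 a^-1) = tr(a^-1 b a b^2)*tr(a) - tr(a^-1 b a b^2 a) = x^2*y^2*z - x^3*y - x*y*z^2 - y^2*z + 2*x*y + z
use: tr(b^2 a b^2) = tr(b)*tr(a b^3) - tr(a b^2) = y^3*z - x*y^2 - 2*y*z + x
tr(b^2) = tr(b)*tr(b) - tr(1) = y^2 - 2
tr(a b^2 a) = tr(a)*tr(b^2 a) - tr(b^2) = x*y*z - x^2 - y^2 + 2
tr(b^2 a b^2 a) = tr(b)*tr(a b^2 a b) - tr(a b^2 a) = y^2*z^2 - 2*x*y*z + x^2 - 2
apply: tr(b a b^2 a^-1 b) = tr(b^2 a b^2)*tr(a) - tr(b^2 a b^2 a) = x*y^3*z - x^2*y^2 - y^2*z^2 + 2
tr(b a b a b^2) = tr(b)*tr(b a b a b) - tr(b a b a) = y^2*z^2 - x*y*z - y^2 - z^2 + 2
tr(a b a b a) = tr(a)*tr(b a b a) - tr(b a b) = x*z^2 - y*z - x
tr(b a b a b^2 a) = tr(b)*tr(a b a b a b) - tr(a b a b a) = y*z^3 - x*z^2 - 2*y*z + x
tr(b a b^2 a^-1 b a) = tr(b a b a b^2)*tr(a) - tr(b a b a b^2 a) = x*y^2*z^2 - x^2*y*z - y*z^3 - x*y^2 + 2*y*z + x
tr(a^-1 b a b^2 a^-1 b) = tr(b a b^2 a^-1 b)*tr(a) - tr(b a b^2 a^-1 b a) = x^2*y^3*z - x^3*y^2 - 2*x*y^2*z^2 + x^2*y*z + y*z^3 + x*y^2 - 2*y*z + x
tr(b a b^2 a^-1 b^-1 a^-1) = tr(a^-1 b a b^2 a^-1)*tr(b) - tr(a^-1 b a b^2 a^-1 b) = x*y^2*z^2 - x^2*y*z - y^3*z - y*z^3 + x*y^2 + 3*y*z - x
tr(b a^-1 b^-1 a^-2 b a b) = tr(b a b^2 a^-1 b^-1 a^-1)*tr(a) - tr(b a b^2 a^-1 b^-1) = x^2*y^2*z^2 - x^3*y*z - x*y^3*z - x*y*z^3 + x^2*y^2 + 3*x*y*z - x^2 - y^2 + 2
apply: tr(b a b a b a b a) = tr(a b)*tr(a b a b a b) - tr(a^-1 b^-1 a^-1 b^-1) = z^4 - 4*z^2 + 2
tr(a^-1 b a b a b a b) = tr(b a b a b a b)*tr(a) - tr(b a b a b a b a) = x*y*z^3 - x^2*z^2 - z^4 - 2*x*y*z + x^2 + 4*z^2 - 2
use: tr(b^-1 a^-1 b a b a b a) = tr(a^-1 b a b a b a)*tr(b) - tr(a^-1 b a b a b a b) = -x*y*z^3 + x^2*z^2 + y^2*z^2 + z^4 + x*y*z - x^2 - y^2 - 4*z^2 + 2
apply: tr(b a b a b a^-1 b^-1 a^-1) = tr(b^-1 a^-1 b a b a b)*tr(a) - tr(b^-1 a^-1 b a b a b a) = x*y*z^3 - x^2*z^2 - y^2*z^2 - z^4 + y^2 + 4*z^2 - 2
use: tr(b a^-1 b^-1 a^-2 b a b a) = tr(b a b a b a^-1 b^-1 a^-1)*tr(a) - tr(b a b a b a^-1 b^-1) = x^2*y*z^3 - x^3*z^2 - x*y^2*z^2 - x*z^4 + x*y^2 + 4*x*z^2 - y*z - x
tr(a^-1 b^-1 a^-2 b a b a^-1 b) = tr(b a^-1 b^-1 a^-2 b a b)*tr(a) - tr(b a^-1 b^-1 a^-2 b a b a) = x^3*y^2*z^2 - x^4*y*z - x^2*y^3*z - 2*x^2*y*z^3 + x^3*y^2 + x^3*z^2 + x*y^2*z^2 + x*z^4 + 3*x^2*y*z - x^3 - 2*x*y^2 - 4*x*z^2 + y*z + 3*x
tr(a^-1 b^-1 a^-1 b^-1 a^-2 b a b) = tr(a^-1 b^-1 a^-2 b a b a^-1)*tr(b) - tr(a^-1 b^-1 a^-2 b a b a^-1 b) = x^2*y*z^3 - x^3*z^2 - x*y^2*z^2 - x*z^4 + x^3 + 4*x*z^2 - 3*x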